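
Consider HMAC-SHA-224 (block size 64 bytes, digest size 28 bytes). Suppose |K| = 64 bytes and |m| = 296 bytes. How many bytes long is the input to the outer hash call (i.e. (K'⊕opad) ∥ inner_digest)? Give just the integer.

Key is 64 ≤ 64 bytes, zero-padded: |K'| = 64.
Outer input = (K'⊕opad) ∥ H(inner) → 64 + 28 = 92 bytes.

92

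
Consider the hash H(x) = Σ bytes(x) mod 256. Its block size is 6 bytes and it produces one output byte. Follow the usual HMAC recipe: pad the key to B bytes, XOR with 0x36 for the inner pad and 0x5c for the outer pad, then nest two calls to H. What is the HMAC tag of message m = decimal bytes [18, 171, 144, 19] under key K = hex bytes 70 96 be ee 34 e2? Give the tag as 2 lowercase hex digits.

Key hex bytes 70 96 be ee 34 e2 is exactly B = 6 bytes: K' = 70 96 be ee 34 e2.
K' ⊕ ipad = 46 a0 88 d8 02 d4.  K' ⊕ opad = 2c ca e2 b2 68 be.
Inner input = (K'⊕ipad) ∥ m = 46 a0 88 d8 02 d4 ∥ 12 ab 90 13.
Inner hash: sum = 70+160+136+216+2+212+18+171+144+19 = 1148; mod 256 = 124 → 7c.
Outer input = (K'⊕opad) ∥ inner = 2c ca e2 b2 68 be ∥ 7c.
Outer hash (tag): sum = 44+202+226+178+104+190+124 = 1068; mod 256 = 44 → 2c.

2c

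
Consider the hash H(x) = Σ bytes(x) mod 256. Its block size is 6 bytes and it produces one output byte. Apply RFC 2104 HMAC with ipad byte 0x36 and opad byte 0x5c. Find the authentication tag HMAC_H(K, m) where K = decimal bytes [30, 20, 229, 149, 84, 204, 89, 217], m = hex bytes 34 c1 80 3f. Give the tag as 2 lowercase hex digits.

Key decimal bytes [30, 20, 229, 149, 84, 204, 89, 217] = 1e 14 e5 95 54 cc 59 d9 is 8 bytes > B = 6, so hash it first: H(key) = fe, then zero-pad to 6 bytes: K' = fe 00 00 00 00 00.
K' ⊕ ipad = c8 36 36 36 36 36.  K' ⊕ opad = a2 5c 5c 5c 5c 5c.
Inner input = (K'⊕ipad) ∥ m = c8 36 36 36 36 36 ∥ 34 c1 80 3f.
Inner hash: sum = 200+54+54+54+54+54+52+193+128+63 = 906; mod 256 = 138 → 8a.
Outer input = (K'⊕opad) ∥ inner = a2 5c 5c 5c 5c 5c ∥ 8a.
Outer hash (tag): sum = 162+92+92+92+92+92+138 = 760; mod 256 = 248 → f8.

f8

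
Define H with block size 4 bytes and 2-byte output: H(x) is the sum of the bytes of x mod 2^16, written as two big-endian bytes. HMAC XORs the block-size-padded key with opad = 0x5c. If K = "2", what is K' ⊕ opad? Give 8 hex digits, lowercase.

6e5c5c5c

Key "2" = 32 is 1 byte ≤ B = 4; zero-pad to 4 bytes: K' = 32 00 00 00.
XOR each byte with 0x5c: 32⊕5c=6e, 00⊕5c=5c, 00⊕5c=5c, 00⊕5c=5c.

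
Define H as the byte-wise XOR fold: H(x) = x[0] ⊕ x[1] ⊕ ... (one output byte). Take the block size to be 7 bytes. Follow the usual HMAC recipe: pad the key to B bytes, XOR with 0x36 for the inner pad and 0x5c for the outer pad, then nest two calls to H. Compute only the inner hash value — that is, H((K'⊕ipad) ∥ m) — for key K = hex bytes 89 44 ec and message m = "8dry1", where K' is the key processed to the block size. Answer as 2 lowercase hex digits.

Key hex bytes 89 44 ec is 3 bytes ≤ B = 7; zero-pad to 7 bytes: K' = 89 44 ec 00 00 00 00.
K' ⊕ ipad = bf 72 da 36 36 36 36.
Inner input = bf 72 da 36 36 36 36 ∥ 38 64 72 79 31.
Inner hash: XOR bf⊕72⊕da⊕36⊕36⊕36⊕36⊕38⊕64⊕72⊕79⊕31 = 71.

71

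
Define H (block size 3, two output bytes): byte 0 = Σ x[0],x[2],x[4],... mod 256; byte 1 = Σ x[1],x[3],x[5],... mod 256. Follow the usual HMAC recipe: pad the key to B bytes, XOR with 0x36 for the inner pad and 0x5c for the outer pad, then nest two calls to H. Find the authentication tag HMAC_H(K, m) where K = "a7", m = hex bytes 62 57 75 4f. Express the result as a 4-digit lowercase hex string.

719e

Key "a7" = 61 37 is 2 bytes ≤ B = 3; zero-pad to 3 bytes: K' = 61 37 00.
K' ⊕ ipad = 57 01 36.  K' ⊕ opad = 3d 6b 5c.
Inner input = (K'⊕ipad) ∥ m = 57 01 36 ∥ 62 57 75 4f.
Inner hash: even-index sum = 307 mod 256 = 51; odd-index sum = 216 mod 256 = 216 → 33 d8.
Outer input = (K'⊕opad) ∥ inner = 3d 6b 5c ∥ 33 d8.
Outer hash (tag): even-index sum = 369 mod 256 = 113; odd-index sum = 158 mod 256 = 158 → 71 9e.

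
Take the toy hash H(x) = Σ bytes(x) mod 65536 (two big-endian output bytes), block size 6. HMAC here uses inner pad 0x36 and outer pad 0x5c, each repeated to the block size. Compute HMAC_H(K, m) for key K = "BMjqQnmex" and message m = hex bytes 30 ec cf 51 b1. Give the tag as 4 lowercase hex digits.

Key "BMjqQnmex" = 42 4d 6a 71 51 6e 6d 65 78 is 9 bytes > B = 6, so hash it first: H(key) = 03 73, then zero-pad to 6 bytes: K' = 03 73 00 00 00 00.
K' ⊕ ipad = 35 45 36 36 36 36.  K' ⊕ opad = 5f 2f 5c 5c 5c 5c.
Inner input = (K'⊕ipad) ∥ m = 35 45 36 36 36 36 ∥ 30 ec cf 51 b1.
Inner hash: sum = 53+69+54+54+54+54+48+236+207+81+177 = 1087 → 04 3f.
Outer input = (K'⊕opad) ∥ inner = 5f 2f 5c 5c 5c 5c ∥ 04 3f.
Outer hash (tag): sum = 95+47+92+92+92+92+4+63 = 577 → 02 41.

0241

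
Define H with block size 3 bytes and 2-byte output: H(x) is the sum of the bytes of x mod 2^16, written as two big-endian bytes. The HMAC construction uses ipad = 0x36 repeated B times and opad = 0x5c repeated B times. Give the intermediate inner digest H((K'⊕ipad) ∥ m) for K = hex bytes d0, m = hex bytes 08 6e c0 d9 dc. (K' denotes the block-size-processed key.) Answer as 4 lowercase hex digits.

043d

Key hex bytes d0 is 1 byte ≤ B = 3; zero-pad to 3 bytes: K' = d0 00 00.
K' ⊕ ipad = e6 36 36.
Inner input = e6 36 36 ∥ 08 6e c0 d9 dc.
Inner hash: sum = 230+54+54+8+110+192+217+220 = 1085 → 04 3d.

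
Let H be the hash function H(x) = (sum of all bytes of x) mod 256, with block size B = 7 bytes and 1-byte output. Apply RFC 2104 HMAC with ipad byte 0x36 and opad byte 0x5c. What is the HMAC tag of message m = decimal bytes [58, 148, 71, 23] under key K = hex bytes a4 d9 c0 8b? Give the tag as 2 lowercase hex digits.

Key hex bytes a4 d9 c0 8b is 4 bytes ≤ B = 7; zero-pad to 7 bytes: K' = a4 d9 c0 8b 00 00 00.
K' ⊕ ipad = 92 ef f6 bd 36 36 36.  K' ⊕ opad = f8 85 9c d7 5c 5c 5c.
Inner input = (K'⊕ipad) ∥ m = 92 ef f6 bd 36 36 36 ∥ 3a 94 47 17.
Inner hash: sum = 146+239+246+189+54+54+54+58+148+71+23 = 1282; mod 256 = 2 → 02.
Outer input = (K'⊕opad) ∥ inner = f8 85 9c d7 5c 5c 5c ∥ 02.
Outer hash (tag): sum = 248+133+156+215+92+92+92+2 = 1030; mod 256 = 6 → 06.

06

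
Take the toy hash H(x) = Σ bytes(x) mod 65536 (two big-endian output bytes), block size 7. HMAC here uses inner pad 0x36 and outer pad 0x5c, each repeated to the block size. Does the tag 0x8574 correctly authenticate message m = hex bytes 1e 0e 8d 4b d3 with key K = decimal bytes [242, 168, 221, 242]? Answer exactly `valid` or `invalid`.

invalid

Key decimal bytes [242, 168, 221, 242] = f2 a8 dd f2 is 4 bytes ≤ B = 7; zero-pad to 7 bytes: K' = f2 a8 dd f2 00 00 00.
K' ⊕ ipad = c4 9e eb c4 36 36 36; K' ⊕ opad = ae f4 81 ae 5c 5c 5c.
Inner hash: sum = 196+158+235+196+54+54+54+30+14+141+75+211 = 1418 → 05 8a.
Outer hash (recomputed tag): sum = 174+244+129+174+92+92+92+5+138 = 1140 → 04 74.
Recomputed tag = 0474; claimed = 8574 → mismatch.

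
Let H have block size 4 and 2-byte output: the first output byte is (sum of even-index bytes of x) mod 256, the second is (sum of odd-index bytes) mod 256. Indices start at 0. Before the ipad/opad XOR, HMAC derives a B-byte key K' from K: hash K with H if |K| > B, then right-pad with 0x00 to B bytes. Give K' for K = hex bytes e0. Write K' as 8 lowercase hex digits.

Key hex bytes e0 is 1 byte ≤ B = 4; zero-pad to 4 bytes: K' = e0 00 00 00.

e0000000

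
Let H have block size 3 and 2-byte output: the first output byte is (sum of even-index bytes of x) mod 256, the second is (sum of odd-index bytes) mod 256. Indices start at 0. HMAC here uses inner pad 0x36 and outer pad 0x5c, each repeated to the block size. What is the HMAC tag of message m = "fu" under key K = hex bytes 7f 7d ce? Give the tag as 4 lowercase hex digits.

66d7

Key hex bytes 7f 7d ce is exactly B = 3 bytes: K' = 7f 7d ce.
K' ⊕ ipad = 49 4b f8.  K' ⊕ opad = 23 21 92.
Inner input = (K'⊕ipad) ∥ m = 49 4b f8 ∥ 66 75.
Inner hash: even-index sum = 438 mod 256 = 182; odd-index sum = 177 mod 256 = 177 → b6 b1.
Outer input = (K'⊕opad) ∥ inner = 23 21 92 ∥ b6 b1.
Outer hash (tag): even-index sum = 358 mod 256 = 102; odd-index sum = 215 mod 256 = 215 → 66 d7.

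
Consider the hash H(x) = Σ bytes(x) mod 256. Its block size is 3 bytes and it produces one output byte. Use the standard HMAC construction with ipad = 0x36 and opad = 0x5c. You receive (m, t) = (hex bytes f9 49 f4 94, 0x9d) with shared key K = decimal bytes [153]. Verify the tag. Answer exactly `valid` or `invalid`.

Key decimal bytes [153] = 99 is 1 byte ≤ B = 3; zero-pad to 3 bytes: K' = 99 00 00.
K' ⊕ ipad = af 36 36; K' ⊕ opad = c5 5c 5c.
Inner hash: sum = 175+54+54+249+73+244+148 = 997; mod 256 = 229 → e5.
Outer hash (recomputed tag): sum = 197+92+92+229 = 610; mod 256 = 98 → 62.
Recomputed tag = 62; claimed = 9d → mismatch.

invalid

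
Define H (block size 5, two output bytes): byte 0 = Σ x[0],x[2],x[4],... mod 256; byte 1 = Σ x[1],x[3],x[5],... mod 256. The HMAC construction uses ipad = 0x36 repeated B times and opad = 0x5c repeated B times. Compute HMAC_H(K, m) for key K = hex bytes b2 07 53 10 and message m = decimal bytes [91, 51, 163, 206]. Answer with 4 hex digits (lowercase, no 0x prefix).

aec7

Key hex bytes b2 07 53 10 is 4 bytes ≤ B = 5; zero-pad to 5 bytes: K' = b2 07 53 10 00.
K' ⊕ ipad = 84 31 65 26 36.  K' ⊕ opad = ee 5b 0f 4c 5c.
Inner input = (K'⊕ipad) ∥ m = 84 31 65 26 36 ∥ 5b 33 a3 ce.
Inner hash: even-index sum = 544 mod 256 = 32; odd-index sum = 341 mod 256 = 85 → 20 55.
Outer input = (K'⊕opad) ∥ inner = ee 5b 0f 4c 5c ∥ 20 55.
Outer hash (tag): even-index sum = 430 mod 256 = 174; odd-index sum = 199 mod 256 = 199 → ae c7.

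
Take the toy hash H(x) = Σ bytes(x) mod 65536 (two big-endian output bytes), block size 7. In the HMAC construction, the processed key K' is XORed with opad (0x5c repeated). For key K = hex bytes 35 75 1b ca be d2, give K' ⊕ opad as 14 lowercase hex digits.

69294796e28e5c

Key hex bytes 35 75 1b ca be d2 is 6 bytes ≤ B = 7; zero-pad to 7 bytes: K' = 35 75 1b ca be d2 00.
XOR each byte with 0x5c: 35⊕5c=69, 75⊕5c=29, 1b⊕5c=47, ca⊕5c=96, be⊕5c=e2, d2⊕5c=8e, 00⊕5c=5c.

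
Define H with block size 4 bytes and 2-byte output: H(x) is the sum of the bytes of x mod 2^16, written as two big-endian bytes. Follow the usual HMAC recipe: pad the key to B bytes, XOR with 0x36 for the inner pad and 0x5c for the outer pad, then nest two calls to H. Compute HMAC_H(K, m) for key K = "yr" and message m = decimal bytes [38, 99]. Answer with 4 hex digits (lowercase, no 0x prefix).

0194

Key "yr" = 79 72 is 2 bytes ≤ B = 4; zero-pad to 4 bytes: K' = 79 72 00 00.
K' ⊕ ipad = 4f 44 36 36.  K' ⊕ opad = 25 2e 5c 5c.
Inner input = (K'⊕ipad) ∥ m = 4f 44 36 36 ∥ 26 63.
Inner hash: sum = 79+68+54+54+38+99 = 392 → 01 88.
Outer input = (K'⊕opad) ∥ inner = 25 2e 5c 5c ∥ 01 88.
Outer hash (tag): sum = 37+46+92+92+1+136 = 404 → 01 94.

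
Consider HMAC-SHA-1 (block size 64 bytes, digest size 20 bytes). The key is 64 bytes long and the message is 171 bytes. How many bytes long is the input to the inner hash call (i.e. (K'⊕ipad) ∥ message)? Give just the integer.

Key is 64 ≤ 64 bytes, zero-padded: |K'| = 64.
Inner input = (K'⊕ipad) ∥ m → 64 + 171 = 235 bytes.

235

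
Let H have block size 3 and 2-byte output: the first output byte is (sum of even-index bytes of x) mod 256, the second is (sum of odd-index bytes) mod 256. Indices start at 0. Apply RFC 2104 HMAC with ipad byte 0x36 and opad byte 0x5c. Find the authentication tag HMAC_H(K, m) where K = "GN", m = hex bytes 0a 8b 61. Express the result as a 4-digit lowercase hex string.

5a44

Key "GN" = 47 4e is 2 bytes ≤ B = 3; zero-pad to 3 bytes: K' = 47 4e 00.
K' ⊕ ipad = 71 78 36.  K' ⊕ opad = 1b 12 5c.
Inner input = (K'⊕ipad) ∥ m = 71 78 36 ∥ 0a 8b 61.
Inner hash: even-index sum = 306 mod 256 = 50; odd-index sum = 227 mod 256 = 227 → 32 e3.
Outer input = (K'⊕opad) ∥ inner = 1b 12 5c ∥ 32 e3.
Outer hash (tag): even-index sum = 346 mod 256 = 90; odd-index sum = 68 mod 256 = 68 → 5a 44.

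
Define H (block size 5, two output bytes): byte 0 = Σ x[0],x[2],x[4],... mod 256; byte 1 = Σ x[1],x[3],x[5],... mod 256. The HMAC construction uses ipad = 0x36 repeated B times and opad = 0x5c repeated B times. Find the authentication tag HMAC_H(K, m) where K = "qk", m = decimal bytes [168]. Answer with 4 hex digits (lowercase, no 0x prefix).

2046

Key "qk" = 71 6b is 2 bytes ≤ B = 5; zero-pad to 5 bytes: K' = 71 6b 00 00 00.
K' ⊕ ipad = 47 5d 36 36 36.  K' ⊕ opad = 2d 37 5c 5c 5c.
Inner input = (K'⊕ipad) ∥ m = 47 5d 36 36 36 ∥ a8.
Inner hash: even-index sum = 179 mod 256 = 179; odd-index sum = 315 mod 256 = 59 → b3 3b.
Outer input = (K'⊕opad) ∥ inner = 2d 37 5c 5c 5c ∥ b3 3b.
Outer hash (tag): even-index sum = 288 mod 256 = 32; odd-index sum = 326 mod 256 = 70 → 20 46.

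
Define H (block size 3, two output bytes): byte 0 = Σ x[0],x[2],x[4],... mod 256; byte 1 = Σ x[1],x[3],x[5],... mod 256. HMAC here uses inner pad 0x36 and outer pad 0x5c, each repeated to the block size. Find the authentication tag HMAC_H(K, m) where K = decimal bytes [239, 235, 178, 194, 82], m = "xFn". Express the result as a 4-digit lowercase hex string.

8c32

Key decimal bytes [239, 235, 178, 194, 82] = ef eb b2 c2 52 is 5 bytes > B = 3, so hash it first: H(key) = f3 ad, then zero-pad to 3 bytes: K' = f3 ad 00.
K' ⊕ ipad = c5 9b 36.  K' ⊕ opad = af f1 5c.
Inner input = (K'⊕ipad) ∥ m = c5 9b 36 ∥ 78 46 6e.
Inner hash: even-index sum = 321 mod 256 = 65; odd-index sum = 385 mod 256 = 129 → 41 81.
Outer input = (K'⊕opad) ∥ inner = af f1 5c ∥ 41 81.
Outer hash (tag): even-index sum = 396 mod 256 = 140; odd-index sum = 306 mod 256 = 50 → 8c 32.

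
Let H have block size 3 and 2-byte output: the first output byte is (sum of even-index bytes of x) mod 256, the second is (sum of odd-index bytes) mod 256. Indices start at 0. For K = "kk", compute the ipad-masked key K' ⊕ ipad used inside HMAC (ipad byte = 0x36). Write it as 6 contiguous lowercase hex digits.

Key "kk" = 6b 6b is 2 bytes ≤ B = 3; zero-pad to 3 bytes: K' = 6b 6b 00.
XOR each byte with 0x36: 6b⊕36=5d, 6b⊕36=5d, 00⊕36=36.

5d5d36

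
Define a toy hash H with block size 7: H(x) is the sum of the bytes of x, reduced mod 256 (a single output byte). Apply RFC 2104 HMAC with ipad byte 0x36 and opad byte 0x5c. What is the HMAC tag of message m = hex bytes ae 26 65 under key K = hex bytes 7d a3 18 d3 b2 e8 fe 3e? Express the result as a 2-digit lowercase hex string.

Key hex bytes 7d a3 18 d3 b2 e8 fe 3e is 8 bytes > B = 7, so hash it first: H(key) = e1, then zero-pad to 7 bytes: K' = e1 00 00 00 00 00 00.
K' ⊕ ipad = d7 36 36 36 36 36 36.  K' ⊕ opad = bd 5c 5c 5c 5c 5c 5c.
Inner input = (K'⊕ipad) ∥ m = d7 36 36 36 36 36 36 ∥ ae 26 65.
Inner hash: sum = 215+54+54+54+54+54+54+174+38+101 = 852; mod 256 = 84 → 54.
Outer input = (K'⊕opad) ∥ inner = bd 5c 5c 5c 5c 5c 5c ∥ 54.
Outer hash (tag): sum = 189+92+92+92+92+92+92+84 = 825; mod 256 = 57 → 39.

39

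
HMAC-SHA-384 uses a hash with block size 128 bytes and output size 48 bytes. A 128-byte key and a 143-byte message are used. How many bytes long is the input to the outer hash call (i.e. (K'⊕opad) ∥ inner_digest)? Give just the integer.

176

Key is 128 ≤ 128 bytes, zero-padded: |K'| = 128.
Outer input = (K'⊕opad) ∥ H(inner) → 128 + 48 = 176 bytes.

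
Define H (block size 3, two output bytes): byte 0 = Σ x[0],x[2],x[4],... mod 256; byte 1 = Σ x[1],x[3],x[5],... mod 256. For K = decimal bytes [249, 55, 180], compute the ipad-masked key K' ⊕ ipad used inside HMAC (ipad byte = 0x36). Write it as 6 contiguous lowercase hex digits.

Key decimal bytes [249, 55, 180] = f9 37 b4 is exactly B = 3 bytes: K' = f9 37 b4.
XOR each byte with 0x36: f9⊕36=cf, 37⊕36=01, b4⊕36=82.

cf0182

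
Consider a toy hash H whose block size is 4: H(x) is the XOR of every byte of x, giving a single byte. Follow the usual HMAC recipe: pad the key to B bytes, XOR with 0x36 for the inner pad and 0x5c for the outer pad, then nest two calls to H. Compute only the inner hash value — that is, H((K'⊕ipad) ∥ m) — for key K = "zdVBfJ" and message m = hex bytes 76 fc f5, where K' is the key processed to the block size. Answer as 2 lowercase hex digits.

Key "zdVBfJ" = 7a 64 56 42 66 4a is 6 bytes > B = 4, so hash it first: H(key) = 26, then zero-pad to 4 bytes: K' = 26 00 00 00.
K' ⊕ ipad = 10 36 36 36.
Inner input = 10 36 36 36 ∥ 76 fc f5.
Inner hash: XOR 10⊕36⊕36⊕36⊕76⊕fc⊕f5 = 59.

59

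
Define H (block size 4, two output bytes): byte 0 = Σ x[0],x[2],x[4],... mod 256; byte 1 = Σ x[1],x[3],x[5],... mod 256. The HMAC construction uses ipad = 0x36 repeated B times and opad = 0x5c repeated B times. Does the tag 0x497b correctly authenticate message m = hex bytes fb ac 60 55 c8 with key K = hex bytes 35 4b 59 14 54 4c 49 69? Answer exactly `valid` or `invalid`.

invalid

Key hex bytes 35 4b 59 14 54 4c 49 69 is 8 bytes > B = 4, so hash it first: H(key) = 2b 14, then zero-pad to 4 bytes: K' = 2b 14 00 00.
K' ⊕ ipad = 1d 22 36 36; K' ⊕ opad = 77 48 5c 5c.
Inner hash: even-index sum = 630 mod 256 = 118; odd-index sum = 345 mod 256 = 89 → 76 59.
Outer hash (recomputed tag): even-index sum = 329 mod 256 = 73; odd-index sum = 253 mod 256 = 253 → 49 fd.
Recomputed tag = 49fd; claimed = 497b → mismatch.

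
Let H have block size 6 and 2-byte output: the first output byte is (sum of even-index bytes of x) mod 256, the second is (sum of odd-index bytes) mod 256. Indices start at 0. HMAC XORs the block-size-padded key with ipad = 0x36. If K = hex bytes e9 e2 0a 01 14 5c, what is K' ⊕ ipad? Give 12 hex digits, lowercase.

dfd43c37226a

Key hex bytes e9 e2 0a 01 14 5c is exactly B = 6 bytes: K' = e9 e2 0a 01 14 5c.
XOR each byte with 0x36: e9⊕36=df, e2⊕36=d4, 0a⊕36=3c, 01⊕36=37, 14⊕36=22, 5c⊕36=6a.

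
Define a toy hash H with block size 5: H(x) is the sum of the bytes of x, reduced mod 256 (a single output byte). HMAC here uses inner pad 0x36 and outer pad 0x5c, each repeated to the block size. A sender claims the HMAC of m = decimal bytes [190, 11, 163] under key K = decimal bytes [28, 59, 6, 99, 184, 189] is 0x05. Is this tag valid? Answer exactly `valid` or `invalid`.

invalid

Key decimal bytes [28, 59, 6, 99, 184, 189] = 1c 3b 06 63 b8 bd is 6 bytes > B = 5, so hash it first: H(key) = 35, then zero-pad to 5 bytes: K' = 35 00 00 00 00.
K' ⊕ ipad = 03 36 36 36 36; K' ⊕ opad = 69 5c 5c 5c 5c.
Inner hash: sum = 3+54+54+54+54+190+11+163 = 583; mod 256 = 71 → 47.
Outer hash (recomputed tag): sum = 105+92+92+92+92+71 = 544; mod 256 = 32 → 20.
Recomputed tag = 20; claimed = 05 → mismatch.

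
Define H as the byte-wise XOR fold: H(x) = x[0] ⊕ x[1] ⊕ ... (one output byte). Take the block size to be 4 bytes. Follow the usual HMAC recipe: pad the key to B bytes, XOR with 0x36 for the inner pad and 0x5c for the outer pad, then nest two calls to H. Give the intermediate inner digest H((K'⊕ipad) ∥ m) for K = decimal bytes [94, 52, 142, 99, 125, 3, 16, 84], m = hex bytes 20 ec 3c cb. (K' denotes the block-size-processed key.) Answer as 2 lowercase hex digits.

Key decimal bytes [94, 52, 142, 99, 125, 3, 16, 84] = 5e 34 8e 63 7d 03 10 54 is 8 bytes > B = 4, so hash it first: H(key) = bd, then zero-pad to 4 bytes: K' = bd 00 00 00.
K' ⊕ ipad = 8b 36 36 36.
Inner input = 8b 36 36 36 ∥ 20 ec 3c cb.
Inner hash: XOR 8b⊕36⊕36⊕36⊕20⊕ec⊕3c⊕cb = 86.

86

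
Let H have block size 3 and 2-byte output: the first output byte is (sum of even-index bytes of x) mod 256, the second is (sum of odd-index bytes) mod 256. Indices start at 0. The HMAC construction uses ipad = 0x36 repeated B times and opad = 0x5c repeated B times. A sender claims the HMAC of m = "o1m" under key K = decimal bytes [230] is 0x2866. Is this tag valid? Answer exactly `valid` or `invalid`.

Key decimal bytes [230] = e6 is 1 byte ≤ B = 3; zero-pad to 3 bytes: K' = e6 00 00.
K' ⊕ ipad = d0 36 36; K' ⊕ opad = ba 5c 5c.
Inner hash: even-index sum = 311 mod 256 = 55; odd-index sum = 274 mod 256 = 18 → 37 12.
Outer hash (recomputed tag): even-index sum = 296 mod 256 = 40; odd-index sum = 147 mod 256 = 147 → 28 93.
Recomputed tag = 2893; claimed = 2866 → mismatch.

invalid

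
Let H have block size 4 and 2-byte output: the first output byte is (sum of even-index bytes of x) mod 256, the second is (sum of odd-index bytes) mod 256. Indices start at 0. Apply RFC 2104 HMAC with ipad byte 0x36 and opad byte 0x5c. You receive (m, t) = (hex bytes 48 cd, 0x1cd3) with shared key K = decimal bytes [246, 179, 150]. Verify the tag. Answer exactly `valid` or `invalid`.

valid

Key decimal bytes [246, 179, 150] = f6 b3 96 is 3 bytes ≤ B = 4; zero-pad to 4 bytes: K' = f6 b3 96 00.
K' ⊕ ipad = c0 85 a0 36; K' ⊕ opad = aa ef ca 5c.
Inner hash: even-index sum = 424 mod 256 = 168; odd-index sum = 392 mod 256 = 136 → a8 88.
Outer hash (recomputed tag): even-index sum = 540 mod 256 = 28; odd-index sum = 467 mod 256 = 211 → 1c d3.
Recomputed tag = 1cd3; claimed = 1cd3 → match.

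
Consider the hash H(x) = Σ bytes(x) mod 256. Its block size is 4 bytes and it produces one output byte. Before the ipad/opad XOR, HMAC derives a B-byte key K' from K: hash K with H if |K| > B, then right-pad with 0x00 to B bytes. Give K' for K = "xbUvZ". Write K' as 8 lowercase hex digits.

ff000000

|K| = 5 > B = 4, so first hash the key.
H(K): sum = 120+98+85+118+90 = 511; mod 256 = 255 → ff.
Zero-pad H(K) = ff to 4 bytes: K' = ff 00 00 00.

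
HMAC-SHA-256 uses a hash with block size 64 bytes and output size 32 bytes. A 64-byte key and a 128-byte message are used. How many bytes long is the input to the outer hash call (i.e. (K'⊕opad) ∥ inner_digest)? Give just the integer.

96

Key is 64 ≤ 64 bytes, zero-padded: |K'| = 64.
Outer input = (K'⊕opad) ∥ H(inner) → 64 + 32 = 96 bytes.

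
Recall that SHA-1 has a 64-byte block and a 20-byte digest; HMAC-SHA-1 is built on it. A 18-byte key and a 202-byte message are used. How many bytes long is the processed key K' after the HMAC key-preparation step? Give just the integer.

Key is 18 ≤ 64 bytes, zero-padded: |K'| = 64.

64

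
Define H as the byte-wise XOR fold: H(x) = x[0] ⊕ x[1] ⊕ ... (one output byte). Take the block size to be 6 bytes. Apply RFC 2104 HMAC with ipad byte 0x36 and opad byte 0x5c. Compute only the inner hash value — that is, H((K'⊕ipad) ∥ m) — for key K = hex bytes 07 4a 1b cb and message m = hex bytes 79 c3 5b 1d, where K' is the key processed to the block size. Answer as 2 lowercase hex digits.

61

Key hex bytes 07 4a 1b cb is 4 bytes ≤ B = 6; zero-pad to 6 bytes: K' = 07 4a 1b cb 00 00.
K' ⊕ ipad = 31 7c 2d fd 36 36.
Inner input = 31 7c 2d fd 36 36 ∥ 79 c3 5b 1d.
Inner hash: XOR 31⊕7c⊕2d⊕fd⊕36⊕36⊕79⊕c3⊕5b⊕1d = 61.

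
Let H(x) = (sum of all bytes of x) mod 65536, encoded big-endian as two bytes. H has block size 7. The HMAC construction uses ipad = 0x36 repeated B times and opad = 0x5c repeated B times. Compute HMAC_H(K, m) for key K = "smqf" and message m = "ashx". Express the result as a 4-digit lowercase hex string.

026b

Key "smqf" = 73 6d 71 66 is 4 bytes ≤ B = 7; zero-pad to 7 bytes: K' = 73 6d 71 66 00 00 00.
K' ⊕ ipad = 45 5b 47 50 36 36 36.  K' ⊕ opad = 2f 31 2d 3a 5c 5c 5c.
Inner input = (K'⊕ipad) ∥ m = 45 5b 47 50 36 36 36 ∥ 61 73 68 78.
Inner hash: sum = 69+91+71+80+54+54+54+97+115+104+120 = 909 → 03 8d.
Outer input = (K'⊕opad) ∥ inner = 2f 31 2d 3a 5c 5c 5c ∥ 03 8d.
Outer hash (tag): sum = 47+49+45+58+92+92+92+3+141 = 619 → 02 6b.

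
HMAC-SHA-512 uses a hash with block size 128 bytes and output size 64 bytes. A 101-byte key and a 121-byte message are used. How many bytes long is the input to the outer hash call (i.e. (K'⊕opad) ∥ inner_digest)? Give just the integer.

Key is 101 ≤ 128 bytes, zero-padded: |K'| = 128.
Outer input = (K'⊕opad) ∥ H(inner) → 128 + 64 = 192 bytes.

192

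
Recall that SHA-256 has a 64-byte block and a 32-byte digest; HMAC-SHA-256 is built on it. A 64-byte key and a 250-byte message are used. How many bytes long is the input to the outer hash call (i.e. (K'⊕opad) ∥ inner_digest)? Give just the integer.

96

Key is 64 ≤ 64 bytes, zero-padded: |K'| = 64.
Outer input = (K'⊕opad) ∥ H(inner) → 64 + 32 = 96 bytes.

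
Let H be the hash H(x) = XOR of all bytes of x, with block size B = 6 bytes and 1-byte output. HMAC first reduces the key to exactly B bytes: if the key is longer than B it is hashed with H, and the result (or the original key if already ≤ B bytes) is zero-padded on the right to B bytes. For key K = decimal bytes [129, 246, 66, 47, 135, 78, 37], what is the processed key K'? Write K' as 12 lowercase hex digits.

f60000000000

|K| = 7 > B = 6, so first hash the key.
H(K): XOR 81⊕f6⊕42⊕2f⊕87⊕4e⊕25 = f6.
Zero-pad H(K) = f6 to 6 bytes: K' = f6 00 00 00 00 00.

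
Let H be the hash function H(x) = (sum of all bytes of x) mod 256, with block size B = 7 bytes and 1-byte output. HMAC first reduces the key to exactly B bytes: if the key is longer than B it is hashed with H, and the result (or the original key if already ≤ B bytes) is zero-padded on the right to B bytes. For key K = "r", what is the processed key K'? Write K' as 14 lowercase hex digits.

Key "r" = 72 is 1 byte ≤ B = 7; zero-pad to 7 bytes: K' = 72 00 00 00 00 00 00.

72000000000000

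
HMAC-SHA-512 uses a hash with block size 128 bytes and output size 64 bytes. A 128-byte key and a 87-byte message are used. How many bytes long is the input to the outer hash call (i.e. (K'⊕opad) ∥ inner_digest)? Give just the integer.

Key is 128 ≤ 128 bytes, zero-padded: |K'| = 128.
Outer input = (K'⊕opad) ∥ H(inner) → 128 + 64 = 192 bytes.

192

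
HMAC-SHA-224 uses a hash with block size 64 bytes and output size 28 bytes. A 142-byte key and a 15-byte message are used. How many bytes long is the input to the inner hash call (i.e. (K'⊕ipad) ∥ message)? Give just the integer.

Key is 142 > 64 bytes, so it is hashed to 28 bytes then zero-padded to 64: |K'| = 64.
Inner input = (K'⊕ipad) ∥ m → 64 + 15 = 79 bytes.

79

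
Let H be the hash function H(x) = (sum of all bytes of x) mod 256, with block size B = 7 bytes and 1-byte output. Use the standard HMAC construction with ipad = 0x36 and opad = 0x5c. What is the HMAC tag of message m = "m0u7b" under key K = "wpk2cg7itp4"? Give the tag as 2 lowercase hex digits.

Key "wpk2cg7itp4" = 77 70 6b 32 63 67 37 69 74 70 34 is 11 bytes > B = 7, so hash it first: H(key) = 06, then zero-pad to 7 bytes: K' = 06 00 00 00 00 00 00.
K' ⊕ ipad = 30 36 36 36 36 36 36.  K' ⊕ opad = 5a 5c 5c 5c 5c 5c 5c.
Inner input = (K'⊕ipad) ∥ m = 30 36 36 36 36 36 36 ∥ 6d 30 75 37 62.
Inner hash: sum = 48+54+54+54+54+54+54+109+48+117+55+98 = 799; mod 256 = 31 → 1f.
Outer input = (K'⊕opad) ∥ inner = 5a 5c 5c 5c 5c 5c 5c ∥ 1f.
Outer hash (tag): sum = 90+92+92+92+92+92+92+31 = 673; mod 256 = 161 → a1.

a1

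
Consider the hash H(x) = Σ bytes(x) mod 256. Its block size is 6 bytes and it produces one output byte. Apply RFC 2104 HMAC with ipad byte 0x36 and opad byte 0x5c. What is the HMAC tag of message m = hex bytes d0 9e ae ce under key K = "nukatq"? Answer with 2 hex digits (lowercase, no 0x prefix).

e6

Key "nukatq" = 6e 75 6b 61 74 71 is exactly B = 6 bytes: K' = 6e 75 6b 61 74 71.
K' ⊕ ipad = 58 43 5d 57 42 47.  K' ⊕ opad = 32 29 37 3d 28 2d.
Inner input = (K'⊕ipad) ∥ m = 58 43 5d 57 42 47 ∥ d0 9e ae ce.
Inner hash: sum = 88+67+93+87+66+71+208+158+174+206 = 1218; mod 256 = 194 → c2.
Outer input = (K'⊕opad) ∥ inner = 32 29 37 3d 28 2d ∥ c2.
Outer hash (tag): sum = 50+41+55+61+40+45+194 = 486; mod 256 = 230 → e6.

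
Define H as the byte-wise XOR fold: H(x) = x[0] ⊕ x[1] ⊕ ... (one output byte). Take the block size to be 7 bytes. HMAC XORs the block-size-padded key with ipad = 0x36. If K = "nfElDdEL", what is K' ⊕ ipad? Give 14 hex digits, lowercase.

3e363636363636

Key "nfElDdEL" = 6e 66 45 6c 44 64 45 4c is 8 bytes > B = 7, so hash it first: H(key) = 08, then zero-pad to 7 bytes: K' = 08 00 00 00 00 00 00.
XOR each byte with 0x36: 08⊕36=3e, 00⊕36=36, 00⊕36=36, 00⊕36=36, 00⊕36=36, 00⊕36=36, 00⊕36=36.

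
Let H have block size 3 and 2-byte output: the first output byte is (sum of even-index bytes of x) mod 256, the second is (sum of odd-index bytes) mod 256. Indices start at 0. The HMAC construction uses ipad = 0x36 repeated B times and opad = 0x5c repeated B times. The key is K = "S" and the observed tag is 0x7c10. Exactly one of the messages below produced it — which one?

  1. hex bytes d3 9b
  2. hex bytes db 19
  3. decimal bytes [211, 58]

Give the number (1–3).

2

Key "S" = 53 is 1 byte ≤ B = 3; zero-pad to 3 bytes: K' = 53 00 00.
K' ⊕ ipad = 65 36 36; K' ⊕ opad = 0f 5c 5c.
m1: inner = H(65 36 36 d3 9b) = 36 09; tag = H(0f 5c 5c 36 09) = 7492
m2: inner = H(65 36 36 db 19) = b4 11; tag = H(0f 5c 5c b4 11) = 7c10 ← matches
m3: inner = H(65 36 36 d3 3a) = d5 09; tag = H(0f 5c 5c d5 09) = 7431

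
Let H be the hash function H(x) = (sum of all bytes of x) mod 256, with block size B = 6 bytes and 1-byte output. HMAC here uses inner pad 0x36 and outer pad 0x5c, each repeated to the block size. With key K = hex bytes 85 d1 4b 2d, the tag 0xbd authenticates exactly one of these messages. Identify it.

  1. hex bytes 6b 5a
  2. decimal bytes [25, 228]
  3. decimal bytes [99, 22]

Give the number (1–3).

3

Key hex bytes 85 d1 4b 2d is 4 bytes ≤ B = 6; zero-pad to 6 bytes: K' = 85 d1 4b 2d 00 00.
K' ⊕ ipad = b3 e7 7d 1b 36 36; K' ⊕ opad = d9 8d 17 71 5c 5c.
m1: inner = H(b3 e7 7d 1b 36 36 6b 5a) = 63; tag = H(d9 8d 17 71 5c 5c 63) = 09
m2: inner = H(b3 e7 7d 1b 36 36 19 e4) = 9b; tag = H(d9 8d 17 71 5c 5c 9b) = 41
m3: inner = H(b3 e7 7d 1b 36 36 63 16) = 17; tag = H(d9 8d 17 71 5c 5c 17) = bd ← matches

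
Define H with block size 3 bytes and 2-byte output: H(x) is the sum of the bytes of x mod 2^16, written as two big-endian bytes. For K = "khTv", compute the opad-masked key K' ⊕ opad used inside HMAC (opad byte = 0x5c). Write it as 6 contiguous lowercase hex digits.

5dc15c

Key "khTv" = 6b 68 54 76 is 4 bytes > B = 3, so hash it first: H(key) = 01 9d, then zero-pad to 3 bytes: K' = 01 9d 00.
XOR each byte with 0x5c: 01⊕5c=5d, 9d⊕5c=c1, 00⊕5c=5c.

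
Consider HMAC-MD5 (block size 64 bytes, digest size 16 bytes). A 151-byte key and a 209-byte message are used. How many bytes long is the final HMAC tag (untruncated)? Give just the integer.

The tag is one MD5 digest: 16 bytes.

16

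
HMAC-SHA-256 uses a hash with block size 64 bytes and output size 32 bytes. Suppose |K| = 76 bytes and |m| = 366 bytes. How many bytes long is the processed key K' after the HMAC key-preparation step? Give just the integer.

Key is 76 > 64 bytes, so it is hashed to 32 bytes then zero-padded to 64: |K'| = 64.

64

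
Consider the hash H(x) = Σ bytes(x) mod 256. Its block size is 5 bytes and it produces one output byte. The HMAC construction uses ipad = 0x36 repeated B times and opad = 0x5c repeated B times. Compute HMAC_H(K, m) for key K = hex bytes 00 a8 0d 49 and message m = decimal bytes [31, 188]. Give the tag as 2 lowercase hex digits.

b1

Key hex bytes 00 a8 0d 49 is 4 bytes ≤ B = 5; zero-pad to 5 bytes: K' = 00 a8 0d 49 00.
K' ⊕ ipad = 36 9e 3b 7f 36.  K' ⊕ opad = 5c f4 51 15 5c.
Inner input = (K'⊕ipad) ∥ m = 36 9e 3b 7f 36 ∥ 1f bc.
Inner hash: sum = 54+158+59+127+54+31+188 = 671; mod 256 = 159 → 9f.
Outer input = (K'⊕opad) ∥ inner = 5c f4 51 15 5c ∥ 9f.
Outer hash (tag): sum = 92+244+81+21+92+159 = 689; mod 256 = 177 → b1.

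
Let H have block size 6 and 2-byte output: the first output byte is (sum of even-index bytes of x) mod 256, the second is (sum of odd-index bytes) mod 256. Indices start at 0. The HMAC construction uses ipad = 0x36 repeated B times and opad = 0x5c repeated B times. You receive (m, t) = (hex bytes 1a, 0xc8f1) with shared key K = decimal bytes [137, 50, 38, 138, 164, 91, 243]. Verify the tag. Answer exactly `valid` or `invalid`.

invalid

Key decimal bytes [137, 50, 38, 138, 164, 91, 243] = 89 32 26 8a a4 5b f3 is 7 bytes > B = 6, so hash it first: H(key) = 46 17, then zero-pad to 6 bytes: K' = 46 17 00 00 00 00.
K' ⊕ ipad = 70 21 36 36 36 36; K' ⊕ opad = 1a 4b 5c 5c 5c 5c.
Inner hash: even-index sum = 246 mod 256 = 246; odd-index sum = 141 mod 256 = 141 → f6 8d.
Outer hash (recomputed tag): even-index sum = 456 mod 256 = 200; odd-index sum = 400 mod 256 = 144 → c8 90.
Recomputed tag = c890; claimed = c8f1 → mismatch.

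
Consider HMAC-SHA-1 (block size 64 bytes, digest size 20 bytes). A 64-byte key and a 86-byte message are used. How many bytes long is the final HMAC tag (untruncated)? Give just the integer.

20

The tag is one SHA-1 digest: 20 bytes.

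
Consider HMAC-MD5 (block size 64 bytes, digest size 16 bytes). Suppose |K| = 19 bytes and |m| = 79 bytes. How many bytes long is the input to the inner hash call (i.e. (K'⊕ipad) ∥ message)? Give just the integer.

Key is 19 ≤ 64 bytes, zero-padded: |K'| = 64.
Inner input = (K'⊕ipad) ∥ m → 64 + 79 = 143 bytes.

143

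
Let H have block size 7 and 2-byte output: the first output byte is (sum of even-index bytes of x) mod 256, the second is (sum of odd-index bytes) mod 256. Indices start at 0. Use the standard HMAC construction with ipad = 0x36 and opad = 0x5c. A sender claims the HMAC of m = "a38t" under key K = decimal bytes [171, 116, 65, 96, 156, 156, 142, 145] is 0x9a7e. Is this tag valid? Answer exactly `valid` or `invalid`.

Key decimal bytes [171, 116, 65, 96, 156, 156, 142, 145] = ab 74 41 60 9c 9c 8e 91 is 8 bytes > B = 7, so hash it first: H(key) = 16 01, then zero-pad to 7 bytes: K' = 16 01 00 00 00 00 00.
K' ⊕ ipad = 20 37 36 36 36 36 36; K' ⊕ opad = 4a 5d 5c 5c 5c 5c 5c.
Inner hash: even-index sum = 361 mod 256 = 105; odd-index sum = 316 mod 256 = 60 → 69 3c.
Outer hash (recomputed tag): even-index sum = 410 mod 256 = 154; odd-index sum = 382 mod 256 = 126 → 9a 7e.
Recomputed tag = 9a7e; claimed = 9a7e → match.

valid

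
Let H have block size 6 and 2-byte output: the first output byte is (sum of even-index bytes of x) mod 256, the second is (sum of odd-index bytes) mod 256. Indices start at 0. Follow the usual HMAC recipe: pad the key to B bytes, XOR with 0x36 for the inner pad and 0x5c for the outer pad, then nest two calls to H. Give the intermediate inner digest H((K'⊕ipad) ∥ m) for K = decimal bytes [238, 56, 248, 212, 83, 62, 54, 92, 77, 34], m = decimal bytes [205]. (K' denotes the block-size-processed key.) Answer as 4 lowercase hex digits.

c36a

Key decimal bytes [238, 56, 248, 212, 83, 62, 54, 92, 77, 34] = ee 38 f8 d4 53 3e 36 5c 4d 22 is 10 bytes > B = 6, so hash it first: H(key) = bc c8, then zero-pad to 6 bytes: K' = bc c8 00 00 00 00.
K' ⊕ ipad = 8a fe 36 36 36 36.
Inner input = 8a fe 36 36 36 36 ∥ cd.
Inner hash: even-index sum = 451 mod 256 = 195; odd-index sum = 362 mod 256 = 106 → c3 6a.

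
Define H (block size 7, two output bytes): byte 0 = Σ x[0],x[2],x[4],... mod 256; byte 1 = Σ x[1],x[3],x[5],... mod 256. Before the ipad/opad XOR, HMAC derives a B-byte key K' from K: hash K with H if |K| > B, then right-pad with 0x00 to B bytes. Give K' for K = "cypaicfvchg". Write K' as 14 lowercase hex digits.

|K| = 11 > B = 7, so first hash the key.
H(K): even-index sum = 620 mod 256 = 108; odd-index sum = 539 mod 256 = 27 → 6c 1b.
Zero-pad H(K) = 6c 1b to 7 bytes: K' = 6c 1b 00 00 00 00 00.

6c1b0000000000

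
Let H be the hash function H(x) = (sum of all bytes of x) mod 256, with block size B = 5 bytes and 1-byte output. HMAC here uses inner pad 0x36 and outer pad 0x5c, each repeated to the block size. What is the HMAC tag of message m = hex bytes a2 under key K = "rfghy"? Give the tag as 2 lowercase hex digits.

Key "rfghy" = 72 66 67 68 79 is exactly B = 5 bytes: K' = 72 66 67 68 79.
K' ⊕ ipad = 44 50 51 5e 4f.  K' ⊕ opad = 2e 3a 3b 34 25.
Inner input = (K'⊕ipad) ∥ m = 44 50 51 5e 4f ∥ a2.
Inner hash: sum = 68+80+81+94+79+162 = 564; mod 256 = 52 → 34.
Outer input = (K'⊕opad) ∥ inner = 2e 3a 3b 34 25 ∥ 34.
Outer hash (tag): sum = 46+58+59+52+37+52 = 304; mod 256 = 48 → 30.

30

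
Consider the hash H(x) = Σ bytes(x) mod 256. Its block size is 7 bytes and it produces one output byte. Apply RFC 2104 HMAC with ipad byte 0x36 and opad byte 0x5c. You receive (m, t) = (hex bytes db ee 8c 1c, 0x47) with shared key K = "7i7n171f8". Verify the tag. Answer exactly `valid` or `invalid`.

valid

Key "7i7n171f8" = 37 69 37 6e 31 37 31 66 38 is 9 bytes > B = 7, so hash it first: H(key) = 7c, then zero-pad to 7 bytes: K' = 7c 00 00 00 00 00 00.
K' ⊕ ipad = 4a 36 36 36 36 36 36; K' ⊕ opad = 20 5c 5c 5c 5c 5c 5c.
Inner hash: sum = 74+54+54+54+54+54+54+219+238+140+28 = 1023; mod 256 = 255 → ff.
Outer hash (recomputed tag): sum = 32+92+92+92+92+92+92+255 = 839; mod 256 = 71 → 47.
Recomputed tag = 47; claimed = 47 → match.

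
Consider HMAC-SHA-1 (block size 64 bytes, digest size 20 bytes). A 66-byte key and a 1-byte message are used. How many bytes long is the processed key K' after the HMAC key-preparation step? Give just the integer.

64

Key is 66 > 64 bytes, so it is hashed to 20 bytes then zero-padded to 64: |K'| = 64.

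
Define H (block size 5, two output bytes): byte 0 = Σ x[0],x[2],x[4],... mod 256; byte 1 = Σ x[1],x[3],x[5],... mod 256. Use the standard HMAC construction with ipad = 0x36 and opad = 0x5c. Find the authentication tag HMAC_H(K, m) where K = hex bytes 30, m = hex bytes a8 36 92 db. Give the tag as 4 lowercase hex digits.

ca3b

Key hex bytes 30 is 1 byte ≤ B = 5; zero-pad to 5 bytes: K' = 30 00 00 00 00.
K' ⊕ ipad = 06 36 36 36 36.  K' ⊕ opad = 6c 5c 5c 5c 5c.
Inner input = (K'⊕ipad) ∥ m = 06 36 36 36 36 ∥ a8 36 92 db.
Inner hash: even-index sum = 387 mod 256 = 131; odd-index sum = 422 mod 256 = 166 → 83 a6.
Outer input = (K'⊕opad) ∥ inner = 6c 5c 5c 5c 5c ∥ 83 a6.
Outer hash (tag): even-index sum = 458 mod 256 = 202; odd-index sum = 315 mod 256 = 59 → ca 3b.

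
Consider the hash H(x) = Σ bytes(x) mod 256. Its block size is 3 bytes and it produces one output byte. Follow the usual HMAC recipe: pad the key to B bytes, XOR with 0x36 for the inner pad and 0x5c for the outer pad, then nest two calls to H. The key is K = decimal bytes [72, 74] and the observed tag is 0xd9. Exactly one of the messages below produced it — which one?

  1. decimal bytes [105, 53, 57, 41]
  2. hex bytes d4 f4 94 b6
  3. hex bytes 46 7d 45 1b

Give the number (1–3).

3

Key decimal bytes [72, 74] = 48 4a is 2 bytes ≤ B = 3; zero-pad to 3 bytes: K' = 48 4a 00.
K' ⊕ ipad = 7e 7c 36; K' ⊕ opad = 14 16 5c.
m1: inner = H(7e 7c 36 69 35 39 29) = 30; tag = H(14 16 5c 30) = b6
m2: inner = H(7e 7c 36 d4 f4 94 b6) = 42; tag = H(14 16 5c 42) = c8
m3: inner = H(7e 7c 36 46 7d 45 1b) = 53; tag = H(14 16 5c 53) = d9 ← matches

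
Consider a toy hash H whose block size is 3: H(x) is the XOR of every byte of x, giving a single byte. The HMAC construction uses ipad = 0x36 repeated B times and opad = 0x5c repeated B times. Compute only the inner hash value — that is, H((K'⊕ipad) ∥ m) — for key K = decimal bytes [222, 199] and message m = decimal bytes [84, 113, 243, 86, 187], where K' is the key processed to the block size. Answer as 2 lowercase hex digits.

14

Key decimal bytes [222, 199] = de c7 is 2 bytes ≤ B = 3; zero-pad to 3 bytes: K' = de c7 00.
K' ⊕ ipad = e8 f1 36.
Inner input = e8 f1 36 ∥ 54 71 f3 56 bb.
Inner hash: XOR e8⊕f1⊕36⊕54⊕71⊕f3⊕56⊕bb = 14.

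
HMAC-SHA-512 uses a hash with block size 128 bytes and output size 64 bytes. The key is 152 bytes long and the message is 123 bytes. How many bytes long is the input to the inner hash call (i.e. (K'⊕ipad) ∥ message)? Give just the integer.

251

Key is 152 > 128 bytes, so it is hashed to 64 bytes then zero-padded to 128: |K'| = 128.
Inner input = (K'⊕ipad) ∥ m → 128 + 123 = 251 bytes.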